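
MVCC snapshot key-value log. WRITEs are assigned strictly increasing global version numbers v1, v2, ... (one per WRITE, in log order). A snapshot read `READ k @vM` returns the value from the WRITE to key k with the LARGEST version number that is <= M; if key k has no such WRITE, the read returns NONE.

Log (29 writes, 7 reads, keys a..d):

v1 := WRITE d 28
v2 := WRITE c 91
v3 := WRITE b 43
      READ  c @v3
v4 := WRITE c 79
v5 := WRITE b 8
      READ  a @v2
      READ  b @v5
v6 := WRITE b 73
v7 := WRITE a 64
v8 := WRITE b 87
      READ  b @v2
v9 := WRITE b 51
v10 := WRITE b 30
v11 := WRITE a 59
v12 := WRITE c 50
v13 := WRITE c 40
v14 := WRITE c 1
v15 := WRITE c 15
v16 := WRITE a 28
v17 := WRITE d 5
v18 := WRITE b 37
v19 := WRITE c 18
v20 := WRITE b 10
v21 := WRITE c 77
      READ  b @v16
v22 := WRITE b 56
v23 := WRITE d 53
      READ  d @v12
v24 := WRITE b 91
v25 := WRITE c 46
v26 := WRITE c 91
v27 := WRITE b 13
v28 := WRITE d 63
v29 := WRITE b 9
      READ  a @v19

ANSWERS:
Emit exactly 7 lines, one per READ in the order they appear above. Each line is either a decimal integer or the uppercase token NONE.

v1: WRITE d=28  (d history now [(1, 28)])
v2: WRITE c=91  (c history now [(2, 91)])
v3: WRITE b=43  (b history now [(3, 43)])
READ c @v3: history=[(2, 91)] -> pick v2 -> 91
v4: WRITE c=79  (c history now [(2, 91), (4, 79)])
v5: WRITE b=8  (b history now [(3, 43), (5, 8)])
READ a @v2: history=[] -> no version <= 2 -> NONE
READ b @v5: history=[(3, 43), (5, 8)] -> pick v5 -> 8
v6: WRITE b=73  (b history now [(3, 43), (5, 8), (6, 73)])
v7: WRITE a=64  (a history now [(7, 64)])
v8: WRITE b=87  (b history now [(3, 43), (5, 8), (6, 73), (8, 87)])
READ b @v2: history=[(3, 43), (5, 8), (6, 73), (8, 87)] -> no version <= 2 -> NONE
v9: WRITE b=51  (b history now [(3, 43), (5, 8), (6, 73), (8, 87), (9, 51)])
v10: WRITE b=30  (b history now [(3, 43), (5, 8), (6, 73), (8, 87), (9, 51), (10, 30)])
v11: WRITE a=59  (a history now [(7, 64), (11, 59)])
v12: WRITE c=50  (c history now [(2, 91), (4, 79), (12, 50)])
v13: WRITE c=40  (c history now [(2, 91), (4, 79), (12, 50), (13, 40)])
v14: WRITE c=1  (c history now [(2, 91), (4, 79), (12, 50), (13, 40), (14, 1)])
v15: WRITE c=15  (c history now [(2, 91), (4, 79), (12, 50), (13, 40), (14, 1), (15, 15)])
v16: WRITE a=28  (a history now [(7, 64), (11, 59), (16, 28)])
v17: WRITE d=5  (d history now [(1, 28), (17, 5)])
v18: WRITE b=37  (b history now [(3, 43), (5, 8), (6, 73), (8, 87), (9, 51), (10, 30), (18, 37)])
v19: WRITE c=18  (c history now [(2, 91), (4, 79), (12, 50), (13, 40), (14, 1), (15, 15), (19, 18)])
v20: WRITE b=10  (b history now [(3, 43), (5, 8), (6, 73), (8, 87), (9, 51), (10, 30), (18, 37), (20, 10)])
v21: WRITE c=77  (c history now [(2, 91), (4, 79), (12, 50), (13, 40), (14, 1), (15, 15), (19, 18), (21, 77)])
READ b @v16: history=[(3, 43), (5, 8), (6, 73), (8, 87), (9, 51), (10, 30), (18, 37), (20, 10)] -> pick v10 -> 30
v22: WRITE b=56  (b history now [(3, 43), (5, 8), (6, 73), (8, 87), (9, 51), (10, 30), (18, 37), (20, 10), (22, 56)])
v23: WRITE d=53  (d history now [(1, 28), (17, 5), (23, 53)])
READ d @v12: history=[(1, 28), (17, 5), (23, 53)] -> pick v1 -> 28
v24: WRITE b=91  (b history now [(3, 43), (5, 8), (6, 73), (8, 87), (9, 51), (10, 30), (18, 37), (20, 10), (22, 56), (24, 91)])
v25: WRITE c=46  (c history now [(2, 91), (4, 79), (12, 50), (13, 40), (14, 1), (15, 15), (19, 18), (21, 77), (25, 46)])
v26: WRITE c=91  (c history now [(2, 91), (4, 79), (12, 50), (13, 40), (14, 1), (15, 15), (19, 18), (21, 77), (25, 46), (26, 91)])
v27: WRITE b=13  (b history now [(3, 43), (5, 8), (6, 73), (8, 87), (9, 51), (10, 30), (18, 37), (20, 10), (22, 56), (24, 91), (27, 13)])
v28: WRITE d=63  (d history now [(1, 28), (17, 5), (23, 53), (28, 63)])
v29: WRITE b=9  (b history now [(3, 43), (5, 8), (6, 73), (8, 87), (9, 51), (10, 30), (18, 37), (20, 10), (22, 56), (24, 91), (27, 13), (29, 9)])
READ a @v19: history=[(7, 64), (11, 59), (16, 28)] -> pick v16 -> 28

Answer: 91
NONE
8
NONE
30
28
28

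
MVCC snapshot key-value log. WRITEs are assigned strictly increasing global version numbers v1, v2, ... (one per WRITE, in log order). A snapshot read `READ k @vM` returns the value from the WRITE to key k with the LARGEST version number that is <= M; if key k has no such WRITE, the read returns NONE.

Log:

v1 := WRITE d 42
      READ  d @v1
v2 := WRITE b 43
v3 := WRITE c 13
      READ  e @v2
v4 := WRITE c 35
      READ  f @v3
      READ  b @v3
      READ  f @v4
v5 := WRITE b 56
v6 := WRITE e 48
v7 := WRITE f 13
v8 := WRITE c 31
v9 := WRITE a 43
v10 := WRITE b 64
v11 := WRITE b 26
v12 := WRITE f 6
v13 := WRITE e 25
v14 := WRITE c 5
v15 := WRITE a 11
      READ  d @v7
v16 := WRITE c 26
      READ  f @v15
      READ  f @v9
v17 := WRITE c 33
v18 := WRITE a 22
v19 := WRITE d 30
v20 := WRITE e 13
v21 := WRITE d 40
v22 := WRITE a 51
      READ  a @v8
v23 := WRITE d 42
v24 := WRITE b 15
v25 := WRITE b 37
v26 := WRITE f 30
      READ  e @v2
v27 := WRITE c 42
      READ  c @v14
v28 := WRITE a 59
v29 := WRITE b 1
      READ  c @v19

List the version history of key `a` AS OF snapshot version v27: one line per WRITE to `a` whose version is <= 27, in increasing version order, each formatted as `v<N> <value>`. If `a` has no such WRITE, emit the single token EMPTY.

Answer: v9 43
v15 11
v18 22
v22 51

Derivation:
Scan writes for key=a with version <= 27:
  v1 WRITE d 42 -> skip
  v2 WRITE b 43 -> skip
  v3 WRITE c 13 -> skip
  v4 WRITE c 35 -> skip
  v5 WRITE b 56 -> skip
  v6 WRITE e 48 -> skip
  v7 WRITE f 13 -> skip
  v8 WRITE c 31 -> skip
  v9 WRITE a 43 -> keep
  v10 WRITE b 64 -> skip
  v11 WRITE b 26 -> skip
  v12 WRITE f 6 -> skip
  v13 WRITE e 25 -> skip
  v14 WRITE c 5 -> skip
  v15 WRITE a 11 -> keep
  v16 WRITE c 26 -> skip
  v17 WRITE c 33 -> skip
  v18 WRITE a 22 -> keep
  v19 WRITE d 30 -> skip
  v20 WRITE e 13 -> skip
  v21 WRITE d 40 -> skip
  v22 WRITE a 51 -> keep
  v23 WRITE d 42 -> skip
  v24 WRITE b 15 -> skip
  v25 WRITE b 37 -> skip
  v26 WRITE f 30 -> skip
  v27 WRITE c 42 -> skip
  v28 WRITE a 59 -> drop (> snap)
  v29 WRITE b 1 -> skip
Collected: [(9, 43), (15, 11), (18, 22), (22, 51)]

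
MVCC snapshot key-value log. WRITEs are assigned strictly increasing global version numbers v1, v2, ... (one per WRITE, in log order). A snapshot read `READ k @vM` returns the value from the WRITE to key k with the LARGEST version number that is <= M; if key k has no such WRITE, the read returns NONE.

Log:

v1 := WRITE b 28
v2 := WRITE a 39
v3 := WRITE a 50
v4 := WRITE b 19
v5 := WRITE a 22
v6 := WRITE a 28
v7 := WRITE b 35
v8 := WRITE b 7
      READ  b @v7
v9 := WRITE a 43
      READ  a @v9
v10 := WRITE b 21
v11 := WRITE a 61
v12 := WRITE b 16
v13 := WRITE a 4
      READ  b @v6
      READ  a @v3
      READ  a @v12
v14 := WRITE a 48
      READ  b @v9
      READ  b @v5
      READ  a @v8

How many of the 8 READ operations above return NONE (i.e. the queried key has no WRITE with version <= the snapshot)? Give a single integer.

Answer: 0

Derivation:
v1: WRITE b=28  (b history now [(1, 28)])
v2: WRITE a=39  (a history now [(2, 39)])
v3: WRITE a=50  (a history now [(2, 39), (3, 50)])
v4: WRITE b=19  (b history now [(1, 28), (4, 19)])
v5: WRITE a=22  (a history now [(2, 39), (3, 50), (5, 22)])
v6: WRITE a=28  (a history now [(2, 39), (3, 50), (5, 22), (6, 28)])
v7: WRITE b=35  (b history now [(1, 28), (4, 19), (7, 35)])
v8: WRITE b=7  (b history now [(1, 28), (4, 19), (7, 35), (8, 7)])
READ b @v7: history=[(1, 28), (4, 19), (7, 35), (8, 7)] -> pick v7 -> 35
v9: WRITE a=43  (a history now [(2, 39), (3, 50), (5, 22), (6, 28), (9, 43)])
READ a @v9: history=[(2, 39), (3, 50), (5, 22), (6, 28), (9, 43)] -> pick v9 -> 43
v10: WRITE b=21  (b history now [(1, 28), (4, 19), (7, 35), (8, 7), (10, 21)])
v11: WRITE a=61  (a history now [(2, 39), (3, 50), (5, 22), (6, 28), (9, 43), (11, 61)])
v12: WRITE b=16  (b history now [(1, 28), (4, 19), (7, 35), (8, 7), (10, 21), (12, 16)])
v13: WRITE a=4  (a history now [(2, 39), (3, 50), (5, 22), (6, 28), (9, 43), (11, 61), (13, 4)])
READ b @v6: history=[(1, 28), (4, 19), (7, 35), (8, 7), (10, 21), (12, 16)] -> pick v4 -> 19
READ a @v3: history=[(2, 39), (3, 50), (5, 22), (6, 28), (9, 43), (11, 61), (13, 4)] -> pick v3 -> 50
READ a @v12: history=[(2, 39), (3, 50), (5, 22), (6, 28), (9, 43), (11, 61), (13, 4)] -> pick v11 -> 61
v14: WRITE a=48  (a history now [(2, 39), (3, 50), (5, 22), (6, 28), (9, 43), (11, 61), (13, 4), (14, 48)])
READ b @v9: history=[(1, 28), (4, 19), (7, 35), (8, 7), (10, 21), (12, 16)] -> pick v8 -> 7
READ b @v5: history=[(1, 28), (4, 19), (7, 35), (8, 7), (10, 21), (12, 16)] -> pick v4 -> 19
READ a @v8: history=[(2, 39), (3, 50), (5, 22), (6, 28), (9, 43), (11, 61), (13, 4), (14, 48)] -> pick v6 -> 28
Read results in order: ['35', '43', '19', '50', '61', '7', '19', '28']
NONE count = 0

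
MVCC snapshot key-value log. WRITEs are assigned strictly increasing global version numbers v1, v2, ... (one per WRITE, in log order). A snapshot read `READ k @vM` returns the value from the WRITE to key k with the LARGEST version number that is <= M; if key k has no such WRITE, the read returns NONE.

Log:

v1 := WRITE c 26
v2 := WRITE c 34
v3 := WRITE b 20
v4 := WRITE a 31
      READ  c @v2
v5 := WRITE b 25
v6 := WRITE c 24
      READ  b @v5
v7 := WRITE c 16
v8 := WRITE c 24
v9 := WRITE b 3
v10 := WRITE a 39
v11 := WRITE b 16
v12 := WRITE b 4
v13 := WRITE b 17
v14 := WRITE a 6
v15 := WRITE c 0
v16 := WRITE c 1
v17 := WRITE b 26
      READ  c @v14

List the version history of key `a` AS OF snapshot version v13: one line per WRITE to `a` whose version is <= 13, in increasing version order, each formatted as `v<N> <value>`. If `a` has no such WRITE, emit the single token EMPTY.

Scan writes for key=a with version <= 13:
  v1 WRITE c 26 -> skip
  v2 WRITE c 34 -> skip
  v3 WRITE b 20 -> skip
  v4 WRITE a 31 -> keep
  v5 WRITE b 25 -> skip
  v6 WRITE c 24 -> skip
  v7 WRITE c 16 -> skip
  v8 WRITE c 24 -> skip
  v9 WRITE b 3 -> skip
  v10 WRITE a 39 -> keep
  v11 WRITE b 16 -> skip
  v12 WRITE b 4 -> skip
  v13 WRITE b 17 -> skip
  v14 WRITE a 6 -> drop (> snap)
  v15 WRITE c 0 -> skip
  v16 WRITE c 1 -> skip
  v17 WRITE b 26 -> skip
Collected: [(4, 31), (10, 39)]

Answer: v4 31
v10 39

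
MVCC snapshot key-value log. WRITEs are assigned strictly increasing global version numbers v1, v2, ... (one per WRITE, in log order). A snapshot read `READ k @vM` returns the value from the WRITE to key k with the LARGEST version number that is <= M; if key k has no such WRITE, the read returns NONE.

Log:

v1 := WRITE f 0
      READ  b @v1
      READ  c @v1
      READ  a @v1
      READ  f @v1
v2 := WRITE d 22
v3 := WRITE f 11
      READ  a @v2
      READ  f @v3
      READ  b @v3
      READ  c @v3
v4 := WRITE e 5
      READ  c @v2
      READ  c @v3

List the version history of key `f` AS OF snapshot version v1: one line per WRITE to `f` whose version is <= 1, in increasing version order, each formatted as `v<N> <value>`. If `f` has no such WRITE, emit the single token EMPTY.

Answer: v1 0

Derivation:
Scan writes for key=f with version <= 1:
  v1 WRITE f 0 -> keep
  v2 WRITE d 22 -> skip
  v3 WRITE f 11 -> drop (> snap)
  v4 WRITE e 5 -> skip
Collected: [(1, 0)]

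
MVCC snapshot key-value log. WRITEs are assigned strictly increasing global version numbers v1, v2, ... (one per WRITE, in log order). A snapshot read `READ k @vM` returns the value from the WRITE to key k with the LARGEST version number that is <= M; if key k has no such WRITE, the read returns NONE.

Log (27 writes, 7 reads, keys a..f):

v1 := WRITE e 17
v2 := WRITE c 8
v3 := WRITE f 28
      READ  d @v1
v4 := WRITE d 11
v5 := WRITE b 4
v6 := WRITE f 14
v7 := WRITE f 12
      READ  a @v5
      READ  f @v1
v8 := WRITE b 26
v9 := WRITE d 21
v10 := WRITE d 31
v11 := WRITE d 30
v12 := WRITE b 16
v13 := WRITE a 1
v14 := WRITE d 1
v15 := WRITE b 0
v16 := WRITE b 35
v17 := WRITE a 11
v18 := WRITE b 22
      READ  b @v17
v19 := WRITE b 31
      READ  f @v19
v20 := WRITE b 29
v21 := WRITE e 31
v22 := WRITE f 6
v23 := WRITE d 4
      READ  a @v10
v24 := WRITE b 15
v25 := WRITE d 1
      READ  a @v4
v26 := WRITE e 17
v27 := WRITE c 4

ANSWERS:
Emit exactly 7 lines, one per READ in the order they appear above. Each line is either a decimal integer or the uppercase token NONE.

Answer: NONE
NONE
NONE
35
12
NONE
NONE

Derivation:
v1: WRITE e=17  (e history now [(1, 17)])
v2: WRITE c=8  (c history now [(2, 8)])
v3: WRITE f=28  (f history now [(3, 28)])
READ d @v1: history=[] -> no version <= 1 -> NONE
v4: WRITE d=11  (d history now [(4, 11)])
v5: WRITE b=4  (b history now [(5, 4)])
v6: WRITE f=14  (f history now [(3, 28), (6, 14)])
v7: WRITE f=12  (f history now [(3, 28), (6, 14), (7, 12)])
READ a @v5: history=[] -> no version <= 5 -> NONE
READ f @v1: history=[(3, 28), (6, 14), (7, 12)] -> no version <= 1 -> NONE
v8: WRITE b=26  (b history now [(5, 4), (8, 26)])
v9: WRITE d=21  (d history now [(4, 11), (9, 21)])
v10: WRITE d=31  (d history now [(4, 11), (9, 21), (10, 31)])
v11: WRITE d=30  (d history now [(4, 11), (9, 21), (10, 31), (11, 30)])
v12: WRITE b=16  (b history now [(5, 4), (8, 26), (12, 16)])
v13: WRITE a=1  (a history now [(13, 1)])
v14: WRITE d=1  (d history now [(4, 11), (9, 21), (10, 31), (11, 30), (14, 1)])
v15: WRITE b=0  (b history now [(5, 4), (8, 26), (12, 16), (15, 0)])
v16: WRITE b=35  (b history now [(5, 4), (8, 26), (12, 16), (15, 0), (16, 35)])
v17: WRITE a=11  (a history now [(13, 1), (17, 11)])
v18: WRITE b=22  (b history now [(5, 4), (8, 26), (12, 16), (15, 0), (16, 35), (18, 22)])
READ b @v17: history=[(5, 4), (8, 26), (12, 16), (15, 0), (16, 35), (18, 22)] -> pick v16 -> 35
v19: WRITE b=31  (b history now [(5, 4), (8, 26), (12, 16), (15, 0), (16, 35), (18, 22), (19, 31)])
READ f @v19: history=[(3, 28), (6, 14), (7, 12)] -> pick v7 -> 12
v20: WRITE b=29  (b history now [(5, 4), (8, 26), (12, 16), (15, 0), (16, 35), (18, 22), (19, 31), (20, 29)])
v21: WRITE e=31  (e history now [(1, 17), (21, 31)])
v22: WRITE f=6  (f history now [(3, 28), (6, 14), (7, 12), (22, 6)])
v23: WRITE d=4  (d history now [(4, 11), (9, 21), (10, 31), (11, 30), (14, 1), (23, 4)])
READ a @v10: history=[(13, 1), (17, 11)] -> no version <= 10 -> NONE
v24: WRITE b=15  (b history now [(5, 4), (8, 26), (12, 16), (15, 0), (16, 35), (18, 22), (19, 31), (20, 29), (24, 15)])
v25: WRITE d=1  (d history now [(4, 11), (9, 21), (10, 31), (11, 30), (14, 1), (23, 4), (25, 1)])
READ a @v4: history=[(13, 1), (17, 11)] -> no version <= 4 -> NONE
v26: WRITE e=17  (e history now [(1, 17), (21, 31), (26, 17)])
v27: WRITE c=4  (c history now [(2, 8), (27, 4)])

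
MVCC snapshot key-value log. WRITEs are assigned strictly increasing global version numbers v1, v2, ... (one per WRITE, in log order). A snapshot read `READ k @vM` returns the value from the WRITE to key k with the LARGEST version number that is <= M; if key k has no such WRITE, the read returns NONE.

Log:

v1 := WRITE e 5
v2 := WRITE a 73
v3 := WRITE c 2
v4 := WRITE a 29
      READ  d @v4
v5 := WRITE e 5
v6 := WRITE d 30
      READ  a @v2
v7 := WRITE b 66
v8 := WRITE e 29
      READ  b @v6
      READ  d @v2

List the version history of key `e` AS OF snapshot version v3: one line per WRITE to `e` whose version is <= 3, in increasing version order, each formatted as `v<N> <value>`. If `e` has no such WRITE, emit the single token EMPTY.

Scan writes for key=e with version <= 3:
  v1 WRITE e 5 -> keep
  v2 WRITE a 73 -> skip
  v3 WRITE c 2 -> skip
  v4 WRITE a 29 -> skip
  v5 WRITE e 5 -> drop (> snap)
  v6 WRITE d 30 -> skip
  v7 WRITE b 66 -> skip
  v8 WRITE e 29 -> drop (> snap)
Collected: [(1, 5)]

Answer: v1 5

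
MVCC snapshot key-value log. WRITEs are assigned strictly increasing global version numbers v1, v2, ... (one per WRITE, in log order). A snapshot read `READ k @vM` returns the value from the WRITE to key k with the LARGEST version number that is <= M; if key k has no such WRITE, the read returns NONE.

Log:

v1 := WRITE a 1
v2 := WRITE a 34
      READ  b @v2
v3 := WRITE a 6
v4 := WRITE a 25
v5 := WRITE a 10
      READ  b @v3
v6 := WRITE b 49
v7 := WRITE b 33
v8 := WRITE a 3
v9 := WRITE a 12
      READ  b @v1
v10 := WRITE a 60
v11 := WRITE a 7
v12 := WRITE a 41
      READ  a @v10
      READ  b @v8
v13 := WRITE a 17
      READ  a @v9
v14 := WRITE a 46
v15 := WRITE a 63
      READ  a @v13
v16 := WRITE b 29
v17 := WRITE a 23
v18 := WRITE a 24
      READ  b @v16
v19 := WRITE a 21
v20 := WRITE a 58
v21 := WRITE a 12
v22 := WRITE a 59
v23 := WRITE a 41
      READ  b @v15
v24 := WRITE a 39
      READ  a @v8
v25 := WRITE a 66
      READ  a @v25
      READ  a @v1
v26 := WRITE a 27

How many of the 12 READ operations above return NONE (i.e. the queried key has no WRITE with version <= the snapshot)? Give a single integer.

v1: WRITE a=1  (a history now [(1, 1)])
v2: WRITE a=34  (a history now [(1, 1), (2, 34)])
READ b @v2: history=[] -> no version <= 2 -> NONE
v3: WRITE a=6  (a history now [(1, 1), (2, 34), (3, 6)])
v4: WRITE a=25  (a history now [(1, 1), (2, 34), (3, 6), (4, 25)])
v5: WRITE a=10  (a history now [(1, 1), (2, 34), (3, 6), (4, 25), (5, 10)])
READ b @v3: history=[] -> no version <= 3 -> NONE
v6: WRITE b=49  (b history now [(6, 49)])
v7: WRITE b=33  (b history now [(6, 49), (7, 33)])
v8: WRITE a=3  (a history now [(1, 1), (2, 34), (3, 6), (4, 25), (5, 10), (8, 3)])
v9: WRITE a=12  (a history now [(1, 1), (2, 34), (3, 6), (4, 25), (5, 10), (8, 3), (9, 12)])
READ b @v1: history=[(6, 49), (7, 33)] -> no version <= 1 -> NONE
v10: WRITE a=60  (a history now [(1, 1), (2, 34), (3, 6), (4, 25), (5, 10), (8, 3), (9, 12), (10, 60)])
v11: WRITE a=7  (a history now [(1, 1), (2, 34), (3, 6), (4, 25), (5, 10), (8, 3), (9, 12), (10, 60), (11, 7)])
v12: WRITE a=41  (a history now [(1, 1), (2, 34), (3, 6), (4, 25), (5, 10), (8, 3), (9, 12), (10, 60), (11, 7), (12, 41)])
READ a @v10: history=[(1, 1), (2, 34), (3, 6), (4, 25), (5, 10), (8, 3), (9, 12), (10, 60), (11, 7), (12, 41)] -> pick v10 -> 60
READ b @v8: history=[(6, 49), (7, 33)] -> pick v7 -> 33
v13: WRITE a=17  (a history now [(1, 1), (2, 34), (3, 6), (4, 25), (5, 10), (8, 3), (9, 12), (10, 60), (11, 7), (12, 41), (13, 17)])
READ a @v9: history=[(1, 1), (2, 34), (3, 6), (4, 25), (5, 10), (8, 3), (9, 12), (10, 60), (11, 7), (12, 41), (13, 17)] -> pick v9 -> 12
v14: WRITE a=46  (a history now [(1, 1), (2, 34), (3, 6), (4, 25), (5, 10), (8, 3), (9, 12), (10, 60), (11, 7), (12, 41), (13, 17), (14, 46)])
v15: WRITE a=63  (a history now [(1, 1), (2, 34), (3, 6), (4, 25), (5, 10), (8, 3), (9, 12), (10, 60), (11, 7), (12, 41), (13, 17), (14, 46), (15, 63)])
READ a @v13: history=[(1, 1), (2, 34), (3, 6), (4, 25), (5, 10), (8, 3), (9, 12), (10, 60), (11, 7), (12, 41), (13, 17), (14, 46), (15, 63)] -> pick v13 -> 17
v16: WRITE b=29  (b history now [(6, 49), (7, 33), (16, 29)])
v17: WRITE a=23  (a history now [(1, 1), (2, 34), (3, 6), (4, 25), (5, 10), (8, 3), (9, 12), (10, 60), (11, 7), (12, 41), (13, 17), (14, 46), (15, 63), (17, 23)])
v18: WRITE a=24  (a history now [(1, 1), (2, 34), (3, 6), (4, 25), (5, 10), (8, 3), (9, 12), (10, 60), (11, 7), (12, 41), (13, 17), (14, 46), (15, 63), (17, 23), (18, 24)])
READ b @v16: history=[(6, 49), (7, 33), (16, 29)] -> pick v16 -> 29
v19: WRITE a=21  (a history now [(1, 1), (2, 34), (3, 6), (4, 25), (5, 10), (8, 3), (9, 12), (10, 60), (11, 7), (12, 41), (13, 17), (14, 46), (15, 63), (17, 23), (18, 24), (19, 21)])
v20: WRITE a=58  (a history now [(1, 1), (2, 34), (3, 6), (4, 25), (5, 10), (8, 3), (9, 12), (10, 60), (11, 7), (12, 41), (13, 17), (14, 46), (15, 63), (17, 23), (18, 24), (19, 21), (20, 58)])
v21: WRITE a=12  (a history now [(1, 1), (2, 34), (3, 6), (4, 25), (5, 10), (8, 3), (9, 12), (10, 60), (11, 7), (12, 41), (13, 17), (14, 46), (15, 63), (17, 23), (18, 24), (19, 21), (20, 58), (21, 12)])
v22: WRITE a=59  (a history now [(1, 1), (2, 34), (3, 6), (4, 25), (5, 10), (8, 3), (9, 12), (10, 60), (11, 7), (12, 41), (13, 17), (14, 46), (15, 63), (17, 23), (18, 24), (19, 21), (20, 58), (21, 12), (22, 59)])
v23: WRITE a=41  (a history now [(1, 1), (2, 34), (3, 6), (4, 25), (5, 10), (8, 3), (9, 12), (10, 60), (11, 7), (12, 41), (13, 17), (14, 46), (15, 63), (17, 23), (18, 24), (19, 21), (20, 58), (21, 12), (22, 59), (23, 41)])
READ b @v15: history=[(6, 49), (7, 33), (16, 29)] -> pick v7 -> 33
v24: WRITE a=39  (a history now [(1, 1), (2, 34), (3, 6), (4, 25), (5, 10), (8, 3), (9, 12), (10, 60), (11, 7), (12, 41), (13, 17), (14, 46), (15, 63), (17, 23), (18, 24), (19, 21), (20, 58), (21, 12), (22, 59), (23, 41), (24, 39)])
READ a @v8: history=[(1, 1), (2, 34), (3, 6), (4, 25), (5, 10), (8, 3), (9, 12), (10, 60), (11, 7), (12, 41), (13, 17), (14, 46), (15, 63), (17, 23), (18, 24), (19, 21), (20, 58), (21, 12), (22, 59), (23, 41), (24, 39)] -> pick v8 -> 3
v25: WRITE a=66  (a history now [(1, 1), (2, 34), (3, 6), (4, 25), (5, 10), (8, 3), (9, 12), (10, 60), (11, 7), (12, 41), (13, 17), (14, 46), (15, 63), (17, 23), (18, 24), (19, 21), (20, 58), (21, 12), (22, 59), (23, 41), (24, 39), (25, 66)])
READ a @v25: history=[(1, 1), (2, 34), (3, 6), (4, 25), (5, 10), (8, 3), (9, 12), (10, 60), (11, 7), (12, 41), (13, 17), (14, 46), (15, 63), (17, 23), (18, 24), (19, 21), (20, 58), (21, 12), (22, 59), (23, 41), (24, 39), (25, 66)] -> pick v25 -> 66
READ a @v1: history=[(1, 1), (2, 34), (3, 6), (4, 25), (5, 10), (8, 3), (9, 12), (10, 60), (11, 7), (12, 41), (13, 17), (14, 46), (15, 63), (17, 23), (18, 24), (19, 21), (20, 58), (21, 12), (22, 59), (23, 41), (24, 39), (25, 66)] -> pick v1 -> 1
v26: WRITE a=27  (a history now [(1, 1), (2, 34), (3, 6), (4, 25), (5, 10), (8, 3), (9, 12), (10, 60), (11, 7), (12, 41), (13, 17), (14, 46), (15, 63), (17, 23), (18, 24), (19, 21), (20, 58), (21, 12), (22, 59), (23, 41), (24, 39), (25, 66), (26, 27)])
Read results in order: ['NONE', 'NONE', 'NONE', '60', '33', '12', '17', '29', '33', '3', '66', '1']
NONE count = 3

Answer: 3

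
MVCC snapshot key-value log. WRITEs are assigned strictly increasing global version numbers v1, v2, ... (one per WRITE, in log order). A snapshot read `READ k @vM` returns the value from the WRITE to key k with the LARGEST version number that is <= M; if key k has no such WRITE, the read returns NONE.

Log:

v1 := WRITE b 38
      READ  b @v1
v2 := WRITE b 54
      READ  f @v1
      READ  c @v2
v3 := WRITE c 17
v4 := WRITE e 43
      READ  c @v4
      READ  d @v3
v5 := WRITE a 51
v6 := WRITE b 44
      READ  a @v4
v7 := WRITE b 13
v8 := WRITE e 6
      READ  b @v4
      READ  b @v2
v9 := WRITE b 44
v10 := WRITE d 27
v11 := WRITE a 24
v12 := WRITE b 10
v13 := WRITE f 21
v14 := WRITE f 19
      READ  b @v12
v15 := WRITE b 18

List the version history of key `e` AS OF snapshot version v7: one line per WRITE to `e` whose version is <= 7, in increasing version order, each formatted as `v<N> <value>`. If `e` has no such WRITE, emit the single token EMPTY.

Answer: v4 43

Derivation:
Scan writes for key=e with version <= 7:
  v1 WRITE b 38 -> skip
  v2 WRITE b 54 -> skip
  v3 WRITE c 17 -> skip
  v4 WRITE e 43 -> keep
  v5 WRITE a 51 -> skip
  v6 WRITE b 44 -> skip
  v7 WRITE b 13 -> skip
  v8 WRITE e 6 -> drop (> snap)
  v9 WRITE b 44 -> skip
  v10 WRITE d 27 -> skip
  v11 WRITE a 24 -> skip
  v12 WRITE b 10 -> skip
  v13 WRITE f 21 -> skip
  v14 WRITE f 19 -> skip
  v15 WRITE b 18 -> skip
Collected: [(4, 43)]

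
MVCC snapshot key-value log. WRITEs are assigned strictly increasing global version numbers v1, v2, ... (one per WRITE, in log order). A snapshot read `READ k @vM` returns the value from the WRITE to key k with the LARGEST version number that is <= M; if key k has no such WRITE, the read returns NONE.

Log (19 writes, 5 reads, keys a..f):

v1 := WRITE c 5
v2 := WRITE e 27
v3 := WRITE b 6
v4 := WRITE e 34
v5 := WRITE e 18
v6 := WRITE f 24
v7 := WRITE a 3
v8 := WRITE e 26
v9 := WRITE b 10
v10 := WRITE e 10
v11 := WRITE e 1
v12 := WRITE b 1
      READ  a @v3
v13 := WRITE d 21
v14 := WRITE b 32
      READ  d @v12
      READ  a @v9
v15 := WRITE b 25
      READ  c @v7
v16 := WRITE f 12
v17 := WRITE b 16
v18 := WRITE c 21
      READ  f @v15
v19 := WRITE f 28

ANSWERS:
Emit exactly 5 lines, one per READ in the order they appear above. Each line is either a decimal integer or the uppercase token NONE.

Answer: NONE
NONE
3
5
24

Derivation:
v1: WRITE c=5  (c history now [(1, 5)])
v2: WRITE e=27  (e history now [(2, 27)])
v3: WRITE b=6  (b history now [(3, 6)])
v4: WRITE e=34  (e history now [(2, 27), (4, 34)])
v5: WRITE e=18  (e history now [(2, 27), (4, 34), (5, 18)])
v6: WRITE f=24  (f history now [(6, 24)])
v7: WRITE a=3  (a history now [(7, 3)])
v8: WRITE e=26  (e history now [(2, 27), (4, 34), (5, 18), (8, 26)])
v9: WRITE b=10  (b history now [(3, 6), (9, 10)])
v10: WRITE e=10  (e history now [(2, 27), (4, 34), (5, 18), (8, 26), (10, 10)])
v11: WRITE e=1  (e history now [(2, 27), (4, 34), (5, 18), (8, 26), (10, 10), (11, 1)])
v12: WRITE b=1  (b history now [(3, 6), (9, 10), (12, 1)])
READ a @v3: history=[(7, 3)] -> no version <= 3 -> NONE
v13: WRITE d=21  (d history now [(13, 21)])
v14: WRITE b=32  (b history now [(3, 6), (9, 10), (12, 1), (14, 32)])
READ d @v12: history=[(13, 21)] -> no version <= 12 -> NONE
READ a @v9: history=[(7, 3)] -> pick v7 -> 3
v15: WRITE b=25  (b history now [(3, 6), (9, 10), (12, 1), (14, 32), (15, 25)])
READ c @v7: history=[(1, 5)] -> pick v1 -> 5
v16: WRITE f=12  (f history now [(6, 24), (16, 12)])
v17: WRITE b=16  (b history now [(3, 6), (9, 10), (12, 1), (14, 32), (15, 25), (17, 16)])
v18: WRITE c=21  (c history now [(1, 5), (18, 21)])
READ f @v15: history=[(6, 24), (16, 12)] -> pick v6 -> 24
v19: WRITE f=28  (f history now [(6, 24), (16, 12), (19, 28)])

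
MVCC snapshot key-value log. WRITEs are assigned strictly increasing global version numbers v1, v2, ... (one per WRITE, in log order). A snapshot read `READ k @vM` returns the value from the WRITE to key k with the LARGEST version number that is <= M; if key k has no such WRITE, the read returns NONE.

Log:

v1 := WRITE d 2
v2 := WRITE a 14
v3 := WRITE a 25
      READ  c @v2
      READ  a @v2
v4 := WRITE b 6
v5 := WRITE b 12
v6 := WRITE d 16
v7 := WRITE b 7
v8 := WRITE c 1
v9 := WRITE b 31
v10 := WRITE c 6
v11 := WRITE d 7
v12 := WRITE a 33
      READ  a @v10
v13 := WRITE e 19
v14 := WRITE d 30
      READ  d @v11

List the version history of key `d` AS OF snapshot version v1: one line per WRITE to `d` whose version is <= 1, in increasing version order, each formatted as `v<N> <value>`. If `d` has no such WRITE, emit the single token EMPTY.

Answer: v1 2

Derivation:
Scan writes for key=d with version <= 1:
  v1 WRITE d 2 -> keep
  v2 WRITE a 14 -> skip
  v3 WRITE a 25 -> skip
  v4 WRITE b 6 -> skip
  v5 WRITE b 12 -> skip
  v6 WRITE d 16 -> drop (> snap)
  v7 WRITE b 7 -> skip
  v8 WRITE c 1 -> skip
  v9 WRITE b 31 -> skip
  v10 WRITE c 6 -> skip
  v11 WRITE d 7 -> drop (> snap)
  v12 WRITE a 33 -> skip
  v13 WRITE e 19 -> skip
  v14 WRITE d 30 -> drop (> snap)
Collected: [(1, 2)]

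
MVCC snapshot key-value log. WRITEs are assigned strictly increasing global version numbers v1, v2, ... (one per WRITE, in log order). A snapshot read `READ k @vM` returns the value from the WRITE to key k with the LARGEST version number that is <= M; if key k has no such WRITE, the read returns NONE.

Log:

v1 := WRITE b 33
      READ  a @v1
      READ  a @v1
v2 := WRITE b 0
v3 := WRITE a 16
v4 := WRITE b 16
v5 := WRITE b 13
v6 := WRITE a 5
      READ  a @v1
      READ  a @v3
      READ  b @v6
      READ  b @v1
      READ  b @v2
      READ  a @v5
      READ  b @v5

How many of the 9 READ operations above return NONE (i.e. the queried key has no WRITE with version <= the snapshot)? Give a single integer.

v1: WRITE b=33  (b history now [(1, 33)])
READ a @v1: history=[] -> no version <= 1 -> NONE
READ a @v1: history=[] -> no version <= 1 -> NONE
v2: WRITE b=0  (b history now [(1, 33), (2, 0)])
v3: WRITE a=16  (a history now [(3, 16)])
v4: WRITE b=16  (b history now [(1, 33), (2, 0), (4, 16)])
v5: WRITE b=13  (b history now [(1, 33), (2, 0), (4, 16), (5, 13)])
v6: WRITE a=5  (a history now [(3, 16), (6, 5)])
READ a @v1: history=[(3, 16), (6, 5)] -> no version <= 1 -> NONE
READ a @v3: history=[(3, 16), (6, 5)] -> pick v3 -> 16
READ b @v6: history=[(1, 33), (2, 0), (4, 16), (5, 13)] -> pick v5 -> 13
READ b @v1: history=[(1, 33), (2, 0), (4, 16), (5, 13)] -> pick v1 -> 33
READ b @v2: history=[(1, 33), (2, 0), (4, 16), (5, 13)] -> pick v2 -> 0
READ a @v5: history=[(3, 16), (6, 5)] -> pick v3 -> 16
READ b @v5: history=[(1, 33), (2, 0), (4, 16), (5, 13)] -> pick v5 -> 13
Read results in order: ['NONE', 'NONE', 'NONE', '16', '13', '33', '0', '16', '13']
NONE count = 3

Answer: 3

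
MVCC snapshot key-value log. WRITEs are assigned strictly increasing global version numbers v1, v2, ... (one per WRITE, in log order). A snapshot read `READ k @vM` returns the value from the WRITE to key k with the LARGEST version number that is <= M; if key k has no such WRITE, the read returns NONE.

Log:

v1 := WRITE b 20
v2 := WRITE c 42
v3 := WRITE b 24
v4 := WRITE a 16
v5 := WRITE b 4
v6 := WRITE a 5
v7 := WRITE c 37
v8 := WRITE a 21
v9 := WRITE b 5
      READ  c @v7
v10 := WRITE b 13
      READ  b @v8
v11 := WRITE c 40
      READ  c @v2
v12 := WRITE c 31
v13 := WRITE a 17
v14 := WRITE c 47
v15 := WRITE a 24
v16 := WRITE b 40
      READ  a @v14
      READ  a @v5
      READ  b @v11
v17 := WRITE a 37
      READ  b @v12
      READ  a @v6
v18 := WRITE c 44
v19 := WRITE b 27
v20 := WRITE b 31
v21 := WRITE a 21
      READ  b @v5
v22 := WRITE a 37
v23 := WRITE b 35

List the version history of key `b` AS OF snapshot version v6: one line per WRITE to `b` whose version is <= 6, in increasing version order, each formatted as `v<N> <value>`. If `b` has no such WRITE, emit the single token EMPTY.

Answer: v1 20
v3 24
v5 4

Derivation:
Scan writes for key=b with version <= 6:
  v1 WRITE b 20 -> keep
  v2 WRITE c 42 -> skip
  v3 WRITE b 24 -> keep
  v4 WRITE a 16 -> skip
  v5 WRITE b 4 -> keep
  v6 WRITE a 5 -> skip
  v7 WRITE c 37 -> skip
  v8 WRITE a 21 -> skip
  v9 WRITE b 5 -> drop (> snap)
  v10 WRITE b 13 -> drop (> snap)
  v11 WRITE c 40 -> skip
  v12 WRITE c 31 -> skip
  v13 WRITE a 17 -> skip
  v14 WRITE c 47 -> skip
  v15 WRITE a 24 -> skip
  v16 WRITE b 40 -> drop (> snap)
  v17 WRITE a 37 -> skip
  v18 WRITE c 44 -> skip
  v19 WRITE b 27 -> drop (> snap)
  v20 WRITE b 31 -> drop (> snap)
  v21 WRITE a 21 -> skip
  v22 WRITE a 37 -> skip
  v23 WRITE b 35 -> drop (> snap)
Collected: [(1, 20), (3, 24), (5, 4)]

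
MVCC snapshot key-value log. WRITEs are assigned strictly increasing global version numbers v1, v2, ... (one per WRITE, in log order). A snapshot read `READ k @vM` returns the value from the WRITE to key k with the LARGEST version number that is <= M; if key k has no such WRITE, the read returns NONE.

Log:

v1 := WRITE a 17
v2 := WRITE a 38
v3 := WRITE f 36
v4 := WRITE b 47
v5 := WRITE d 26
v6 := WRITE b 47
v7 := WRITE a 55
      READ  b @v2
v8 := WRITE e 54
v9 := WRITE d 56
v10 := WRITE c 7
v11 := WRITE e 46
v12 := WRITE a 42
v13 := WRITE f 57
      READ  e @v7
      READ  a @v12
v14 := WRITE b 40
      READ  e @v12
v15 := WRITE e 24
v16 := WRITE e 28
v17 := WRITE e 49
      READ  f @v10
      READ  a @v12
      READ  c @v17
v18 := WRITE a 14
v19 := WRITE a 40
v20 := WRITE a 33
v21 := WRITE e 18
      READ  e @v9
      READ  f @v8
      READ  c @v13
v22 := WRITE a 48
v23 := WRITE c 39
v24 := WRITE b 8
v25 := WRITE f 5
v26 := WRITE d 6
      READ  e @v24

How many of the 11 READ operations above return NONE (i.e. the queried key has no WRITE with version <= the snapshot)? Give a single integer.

Answer: 2

Derivation:
v1: WRITE a=17  (a history now [(1, 17)])
v2: WRITE a=38  (a history now [(1, 17), (2, 38)])
v3: WRITE f=36  (f history now [(3, 36)])
v4: WRITE b=47  (b history now [(4, 47)])
v5: WRITE d=26  (d history now [(5, 26)])
v6: WRITE b=47  (b history now [(4, 47), (6, 47)])
v7: WRITE a=55  (a history now [(1, 17), (2, 38), (7, 55)])
READ b @v2: history=[(4, 47), (6, 47)] -> no version <= 2 -> NONE
v8: WRITE e=54  (e history now [(8, 54)])
v9: WRITE d=56  (d history now [(5, 26), (9, 56)])
v10: WRITE c=7  (c history now [(10, 7)])
v11: WRITE e=46  (e history now [(8, 54), (11, 46)])
v12: WRITE a=42  (a history now [(1, 17), (2, 38), (7, 55), (12, 42)])
v13: WRITE f=57  (f history now [(3, 36), (13, 57)])
READ e @v7: history=[(8, 54), (11, 46)] -> no version <= 7 -> NONE
READ a @v12: history=[(1, 17), (2, 38), (7, 55), (12, 42)] -> pick v12 -> 42
v14: WRITE b=40  (b history now [(4, 47), (6, 47), (14, 40)])
READ e @v12: history=[(8, 54), (11, 46)] -> pick v11 -> 46
v15: WRITE e=24  (e history now [(8, 54), (11, 46), (15, 24)])
v16: WRITE e=28  (e history now [(8, 54), (11, 46), (15, 24), (16, 28)])
v17: WRITE e=49  (e history now [(8, 54), (11, 46), (15, 24), (16, 28), (17, 49)])
READ f @v10: history=[(3, 36), (13, 57)] -> pick v3 -> 36
READ a @v12: history=[(1, 17), (2, 38), (7, 55), (12, 42)] -> pick v12 -> 42
READ c @v17: history=[(10, 7)] -> pick v10 -> 7
v18: WRITE a=14  (a history now [(1, 17), (2, 38), (7, 55), (12, 42), (18, 14)])
v19: WRITE a=40  (a history now [(1, 17), (2, 38), (7, 55), (12, 42), (18, 14), (19, 40)])
v20: WRITE a=33  (a history now [(1, 17), (2, 38), (7, 55), (12, 42), (18, 14), (19, 40), (20, 33)])
v21: WRITE e=18  (e history now [(8, 54), (11, 46), (15, 24), (16, 28), (17, 49), (21, 18)])
READ e @v9: history=[(8, 54), (11, 46), (15, 24), (16, 28), (17, 49), (21, 18)] -> pick v8 -> 54
READ f @v8: history=[(3, 36), (13, 57)] -> pick v3 -> 36
READ c @v13: history=[(10, 7)] -> pick v10 -> 7
v22: WRITE a=48  (a history now [(1, 17), (2, 38), (7, 55), (12, 42), (18, 14), (19, 40), (20, 33), (22, 48)])
v23: WRITE c=39  (c history now [(10, 7), (23, 39)])
v24: WRITE b=8  (b history now [(4, 47), (6, 47), (14, 40), (24, 8)])
v25: WRITE f=5  (f history now [(3, 36), (13, 57), (25, 5)])
v26: WRITE d=6  (d history now [(5, 26), (9, 56), (26, 6)])
READ e @v24: history=[(8, 54), (11, 46), (15, 24), (16, 28), (17, 49), (21, 18)] -> pick v21 -> 18
Read results in order: ['NONE', 'NONE', '42', '46', '36', '42', '7', '54', '36', '7', '18']
NONE count = 2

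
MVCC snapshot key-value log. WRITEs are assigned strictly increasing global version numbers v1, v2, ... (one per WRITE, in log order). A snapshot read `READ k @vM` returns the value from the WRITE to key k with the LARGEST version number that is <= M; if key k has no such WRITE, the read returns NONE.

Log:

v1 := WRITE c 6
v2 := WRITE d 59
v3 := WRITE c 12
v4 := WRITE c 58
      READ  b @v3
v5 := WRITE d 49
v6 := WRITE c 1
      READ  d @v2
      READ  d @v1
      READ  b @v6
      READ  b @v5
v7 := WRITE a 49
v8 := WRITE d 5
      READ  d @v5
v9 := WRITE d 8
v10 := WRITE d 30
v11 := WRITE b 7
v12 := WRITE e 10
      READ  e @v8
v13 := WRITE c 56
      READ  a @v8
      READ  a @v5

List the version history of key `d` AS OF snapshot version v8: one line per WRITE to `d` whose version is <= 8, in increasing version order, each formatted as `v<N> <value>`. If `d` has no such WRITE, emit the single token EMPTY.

Answer: v2 59
v5 49
v8 5

Derivation:
Scan writes for key=d with version <= 8:
  v1 WRITE c 6 -> skip
  v2 WRITE d 59 -> keep
  v3 WRITE c 12 -> skip
  v4 WRITE c 58 -> skip
  v5 WRITE d 49 -> keep
  v6 WRITE c 1 -> skip
  v7 WRITE a 49 -> skip
  v8 WRITE d 5 -> keep
  v9 WRITE d 8 -> drop (> snap)
  v10 WRITE d 30 -> drop (> snap)
  v11 WRITE b 7 -> skip
  v12 WRITE e 10 -> skip
  v13 WRITE c 56 -> skip
Collected: [(2, 59), (5, 49), (8, 5)]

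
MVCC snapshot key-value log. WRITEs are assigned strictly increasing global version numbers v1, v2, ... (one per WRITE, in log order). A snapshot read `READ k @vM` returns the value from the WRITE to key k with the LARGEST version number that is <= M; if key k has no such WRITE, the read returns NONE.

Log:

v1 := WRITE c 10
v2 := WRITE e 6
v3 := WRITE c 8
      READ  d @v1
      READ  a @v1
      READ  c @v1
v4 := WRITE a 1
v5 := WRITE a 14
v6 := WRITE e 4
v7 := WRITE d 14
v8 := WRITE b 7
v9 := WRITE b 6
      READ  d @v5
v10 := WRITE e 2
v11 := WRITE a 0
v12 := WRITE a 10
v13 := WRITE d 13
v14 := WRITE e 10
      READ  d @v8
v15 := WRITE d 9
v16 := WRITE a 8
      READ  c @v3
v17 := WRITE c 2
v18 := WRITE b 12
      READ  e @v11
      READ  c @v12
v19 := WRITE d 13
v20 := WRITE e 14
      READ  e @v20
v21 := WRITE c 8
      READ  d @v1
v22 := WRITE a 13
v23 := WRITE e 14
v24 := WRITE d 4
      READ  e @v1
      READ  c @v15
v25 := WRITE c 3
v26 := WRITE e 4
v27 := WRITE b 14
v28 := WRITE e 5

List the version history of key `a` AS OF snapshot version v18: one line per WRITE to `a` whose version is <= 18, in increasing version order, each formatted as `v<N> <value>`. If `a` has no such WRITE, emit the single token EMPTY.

Scan writes for key=a with version <= 18:
  v1 WRITE c 10 -> skip
  v2 WRITE e 6 -> skip
  v3 WRITE c 8 -> skip
  v4 WRITE a 1 -> keep
  v5 WRITE a 14 -> keep
  v6 WRITE e 4 -> skip
  v7 WRITE d 14 -> skip
  v8 WRITE b 7 -> skip
  v9 WRITE b 6 -> skip
  v10 WRITE e 2 -> skip
  v11 WRITE a 0 -> keep
  v12 WRITE a 10 -> keep
  v13 WRITE d 13 -> skip
  v14 WRITE e 10 -> skip
  v15 WRITE d 9 -> skip
  v16 WRITE a 8 -> keep
  v17 WRITE c 2 -> skip
  v18 WRITE b 12 -> skip
  v19 WRITE d 13 -> skip
  v20 WRITE e 14 -> skip
  v21 WRITE c 8 -> skip
  v22 WRITE a 13 -> drop (> snap)
  v23 WRITE e 14 -> skip
  v24 WRITE d 4 -> skip
  v25 WRITE c 3 -> skip
  v26 WRITE e 4 -> skip
  v27 WRITE b 14 -> skip
  v28 WRITE e 5 -> skip
Collected: [(4, 1), (5, 14), (11, 0), (12, 10), (16, 8)]

Answer: v4 1
v5 14
v11 0
v12 10
v16 8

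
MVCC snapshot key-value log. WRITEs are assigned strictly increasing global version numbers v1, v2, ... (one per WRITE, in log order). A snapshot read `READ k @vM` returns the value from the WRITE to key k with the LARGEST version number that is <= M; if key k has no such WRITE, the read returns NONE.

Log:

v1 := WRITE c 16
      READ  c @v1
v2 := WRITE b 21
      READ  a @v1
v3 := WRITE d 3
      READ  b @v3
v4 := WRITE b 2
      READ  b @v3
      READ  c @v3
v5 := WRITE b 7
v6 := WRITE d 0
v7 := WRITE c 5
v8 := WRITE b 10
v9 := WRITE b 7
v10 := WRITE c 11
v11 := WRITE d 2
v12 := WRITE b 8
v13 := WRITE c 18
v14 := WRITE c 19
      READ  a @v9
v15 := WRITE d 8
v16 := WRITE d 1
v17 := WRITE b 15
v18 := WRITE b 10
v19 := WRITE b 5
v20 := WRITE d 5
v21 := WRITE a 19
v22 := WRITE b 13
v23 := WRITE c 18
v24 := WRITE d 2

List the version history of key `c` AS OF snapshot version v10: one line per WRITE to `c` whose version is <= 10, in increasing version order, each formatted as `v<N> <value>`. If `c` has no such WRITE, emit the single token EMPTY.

Answer: v1 16
v7 5
v10 11

Derivation:
Scan writes for key=c with version <= 10:
  v1 WRITE c 16 -> keep
  v2 WRITE b 21 -> skip
  v3 WRITE d 3 -> skip
  v4 WRITE b 2 -> skip
  v5 WRITE b 7 -> skip
  v6 WRITE d 0 -> skip
  v7 WRITE c 5 -> keep
  v8 WRITE b 10 -> skip
  v9 WRITE b 7 -> skip
  v10 WRITE c 11 -> keep
  v11 WRITE d 2 -> skip
  v12 WRITE b 8 -> skip
  v13 WRITE c 18 -> drop (> snap)
  v14 WRITE c 19 -> drop (> snap)
  v15 WRITE d 8 -> skip
  v16 WRITE d 1 -> skip
  v17 WRITE b 15 -> skip
  v18 WRITE b 10 -> skip
  v19 WRITE b 5 -> skip
  v20 WRITE d 5 -> skip
  v21 WRITE a 19 -> skip
  v22 WRITE b 13 -> skip
  v23 WRITE c 18 -> drop (> snap)
  v24 WRITE d 2 -> skip
Collected: [(1, 16), (7, 5), (10, 11)]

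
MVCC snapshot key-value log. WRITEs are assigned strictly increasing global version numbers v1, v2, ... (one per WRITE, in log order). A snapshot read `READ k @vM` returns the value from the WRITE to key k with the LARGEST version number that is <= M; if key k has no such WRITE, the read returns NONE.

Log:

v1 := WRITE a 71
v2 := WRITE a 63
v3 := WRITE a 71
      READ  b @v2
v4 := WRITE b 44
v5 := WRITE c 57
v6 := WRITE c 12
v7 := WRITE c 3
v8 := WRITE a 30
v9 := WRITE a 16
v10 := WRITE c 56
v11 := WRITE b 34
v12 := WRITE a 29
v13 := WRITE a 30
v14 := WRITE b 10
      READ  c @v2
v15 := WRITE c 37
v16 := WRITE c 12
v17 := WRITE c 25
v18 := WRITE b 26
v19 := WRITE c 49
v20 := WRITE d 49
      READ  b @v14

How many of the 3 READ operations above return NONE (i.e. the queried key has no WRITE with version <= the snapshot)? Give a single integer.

v1: WRITE a=71  (a history now [(1, 71)])
v2: WRITE a=63  (a history now [(1, 71), (2, 63)])
v3: WRITE a=71  (a history now [(1, 71), (2, 63), (3, 71)])
READ b @v2: history=[] -> no version <= 2 -> NONE
v4: WRITE b=44  (b history now [(4, 44)])
v5: WRITE c=57  (c history now [(5, 57)])
v6: WRITE c=12  (c history now [(5, 57), (6, 12)])
v7: WRITE c=3  (c history now [(5, 57), (6, 12), (7, 3)])
v8: WRITE a=30  (a history now [(1, 71), (2, 63), (3, 71), (8, 30)])
v9: WRITE a=16  (a history now [(1, 71), (2, 63), (3, 71), (8, 30), (9, 16)])
v10: WRITE c=56  (c history now [(5, 57), (6, 12), (7, 3), (10, 56)])
v11: WRITE b=34  (b history now [(4, 44), (11, 34)])
v12: WRITE a=29  (a history now [(1, 71), (2, 63), (3, 71), (8, 30), (9, 16), (12, 29)])
v13: WRITE a=30  (a history now [(1, 71), (2, 63), (3, 71), (8, 30), (9, 16), (12, 29), (13, 30)])
v14: WRITE b=10  (b history now [(4, 44), (11, 34), (14, 10)])
READ c @v2: history=[(5, 57), (6, 12), (7, 3), (10, 56)] -> no version <= 2 -> NONE
v15: WRITE c=37  (c history now [(5, 57), (6, 12), (7, 3), (10, 56), (15, 37)])
v16: WRITE c=12  (c history now [(5, 57), (6, 12), (7, 3), (10, 56), (15, 37), (16, 12)])
v17: WRITE c=25  (c history now [(5, 57), (6, 12), (7, 3), (10, 56), (15, 37), (16, 12), (17, 25)])
v18: WRITE b=26  (b history now [(4, 44), (11, 34), (14, 10), (18, 26)])
v19: WRITE c=49  (c history now [(5, 57), (6, 12), (7, 3), (10, 56), (15, 37), (16, 12), (17, 25), (19, 49)])
v20: WRITE d=49  (d history now [(20, 49)])
READ b @v14: history=[(4, 44), (11, 34), (14, 10), (18, 26)] -> pick v14 -> 10
Read results in order: ['NONE', 'NONE', '10']
NONE count = 2

Answer: 2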